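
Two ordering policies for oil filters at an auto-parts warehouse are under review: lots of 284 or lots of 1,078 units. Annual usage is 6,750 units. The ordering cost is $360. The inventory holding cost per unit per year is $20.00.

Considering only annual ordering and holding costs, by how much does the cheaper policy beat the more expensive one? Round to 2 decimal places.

Annual cost at Q: ordering D·S/Q plus holding Q·H/2.
TC(284) = (6,750/284)×360 + (284/2)×20 = $11,396.34
TC(1,078) = (6,750/1,078)×360 + (1,078/2)×20 = $13,034.17
Lots of 284 are cheaper by $1,637.84.

$1,637.84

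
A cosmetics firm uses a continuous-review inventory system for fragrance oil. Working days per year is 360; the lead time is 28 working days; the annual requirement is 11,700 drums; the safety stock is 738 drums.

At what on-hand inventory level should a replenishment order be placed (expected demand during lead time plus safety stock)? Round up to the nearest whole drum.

1,648 drums

Daily demand d = 11,700 / 360 = 32.500 drums/day
Demand during lead time = 32.500 × 28 = 910.00
Reorder point = 910.00 + 738 = 1,648.00 → round up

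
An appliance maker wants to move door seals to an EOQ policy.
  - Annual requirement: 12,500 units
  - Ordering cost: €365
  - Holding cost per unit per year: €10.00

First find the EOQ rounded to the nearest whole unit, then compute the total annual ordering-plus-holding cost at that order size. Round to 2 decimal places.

€9,552.49

EOQ = √(2DS/H) = √(2 × 12,500 × 365 / 10)
    = √(912,500.00) ≈ 955.25 → Q = 955 units
Ordering: D/Q × S = 12,500/955 × €365 = €4,777.49
Holding:  Q/2 × H = 955/2 × €10 = €4,775.00
Total = €4,777.49 + €4,775.00 = €9,552.49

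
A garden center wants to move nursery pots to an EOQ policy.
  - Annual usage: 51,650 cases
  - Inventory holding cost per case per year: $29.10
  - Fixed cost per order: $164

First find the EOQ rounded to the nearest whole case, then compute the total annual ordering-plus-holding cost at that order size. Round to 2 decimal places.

2DS/H = 2·51,650·164/29.1 = 582,171.82
EOQ = √582,171.82 ≈ 763.00 → Q = 763 cases
Annual ordering cost = (D/Q)·S = (51,650/763) × 164 = $11,101.70
Annual holding cost  = (Q/2)·H = (763/2) × 29.1 = $11,101.65
Total = $11,101.70 + $11,101.65 = $22,203.35

$22,203.35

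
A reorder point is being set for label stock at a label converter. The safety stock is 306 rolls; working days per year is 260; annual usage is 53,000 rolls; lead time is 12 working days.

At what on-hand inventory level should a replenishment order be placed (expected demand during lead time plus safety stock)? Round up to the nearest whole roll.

Daily demand d = 53,000 / 260 = 203.846 rolls/day
Demand during lead time = 203.846 × 12 = 2,446.15
Reorder point = 2,446.15 + 306 = 2,752.15 → round up

2,753 rolls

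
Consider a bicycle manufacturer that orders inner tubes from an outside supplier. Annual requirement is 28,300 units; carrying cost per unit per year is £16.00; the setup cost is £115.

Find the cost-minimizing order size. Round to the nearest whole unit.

638 units

Optimal lot size Q* = (2 × 28,300 × £115 / £16)^½ ≈ 637.82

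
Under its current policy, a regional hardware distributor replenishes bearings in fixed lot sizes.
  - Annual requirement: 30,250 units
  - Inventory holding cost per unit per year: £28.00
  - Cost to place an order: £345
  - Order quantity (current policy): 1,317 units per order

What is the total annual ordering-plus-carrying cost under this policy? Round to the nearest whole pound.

£26,362

Ordering: D/Q × S = 30,250/1,317 × £345 = £7,924.26
Holding:  Q/2 × H = 1,317/2 × £28 = £18,438.00
Total = £7,924.26 + £18,438.00 = £26,362.26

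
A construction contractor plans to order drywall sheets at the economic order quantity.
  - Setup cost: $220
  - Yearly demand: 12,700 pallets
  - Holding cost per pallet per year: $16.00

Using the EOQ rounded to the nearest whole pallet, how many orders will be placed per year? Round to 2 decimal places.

Q* = √(2·D·S / H) = √(2·12,700·220 / 16) = √349,250.0 ≈ 590.97 → Q = 591
Orders per year = D/Q = 12,700 / 591 = 21.489

21.49 orders per year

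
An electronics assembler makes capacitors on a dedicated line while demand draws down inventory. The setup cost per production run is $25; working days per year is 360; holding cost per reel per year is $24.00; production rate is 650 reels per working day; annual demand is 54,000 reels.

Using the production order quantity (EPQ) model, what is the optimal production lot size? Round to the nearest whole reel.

382 reels

Daily demand d = 54,000/360 = 150.000; p = 650; 1 − d/p = 0.76923
EPQ = √(2DS / (H(1 − d/p)))
    = √(2 × 54,000 × 25 / (24 × 0.76923)) ≈ 382.43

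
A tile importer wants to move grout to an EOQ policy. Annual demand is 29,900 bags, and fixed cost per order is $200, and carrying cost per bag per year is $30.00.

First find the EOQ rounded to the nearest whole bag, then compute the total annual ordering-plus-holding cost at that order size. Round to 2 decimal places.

Q* = √(2·D·S / H) = √(2·29,900·200 / 30) = √398,666.7 ≈ 631.40 → Q = 631 bags
Orders/yr = 29,900/631 = 47.385; ordering cost = 47.385 × $200 = $9,477.02
Average inventory = 631/2 = 315.5; holding cost = 315.5 × $30 = $9,465.00
Total = $9,477.02 + $9,465.00 = $18,942.02

$18,942.02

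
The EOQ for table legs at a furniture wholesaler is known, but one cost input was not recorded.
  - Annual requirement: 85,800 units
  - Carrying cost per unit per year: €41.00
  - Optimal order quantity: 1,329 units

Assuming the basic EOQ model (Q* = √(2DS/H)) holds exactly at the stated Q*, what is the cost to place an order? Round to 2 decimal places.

€422.00

Since Q* = (2DS/H)^½, squaring gives Q*²·H = 2DS.
S = Q²H / (2D) = 1,329² × 41 / (2 × 85,800) = 422.0040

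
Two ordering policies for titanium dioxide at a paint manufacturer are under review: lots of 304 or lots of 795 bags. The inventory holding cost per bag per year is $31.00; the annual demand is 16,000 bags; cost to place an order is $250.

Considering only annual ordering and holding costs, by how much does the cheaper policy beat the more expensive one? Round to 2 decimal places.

TC(Q) = (D/Q)S + (Q/2)H
TC(304) = (16,000/304)×250 + (304/2)×31 = $17,869.89
TC(795) = (16,000/795)×250 + (795/2)×31 = $17,353.95
|ΔTC| = |$17,869.89 − $17,353.95| = $515.95

$515.95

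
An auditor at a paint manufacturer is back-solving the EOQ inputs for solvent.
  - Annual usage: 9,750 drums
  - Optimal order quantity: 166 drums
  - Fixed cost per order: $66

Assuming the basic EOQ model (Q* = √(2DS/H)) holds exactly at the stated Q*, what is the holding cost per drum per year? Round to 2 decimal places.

Since Q* = (2DS/H)^½, squaring gives Q*²·H = 2DS.
H = 2DS / Q² = 2 × 9,750 × 66 / 166² = 46.7049

$46.70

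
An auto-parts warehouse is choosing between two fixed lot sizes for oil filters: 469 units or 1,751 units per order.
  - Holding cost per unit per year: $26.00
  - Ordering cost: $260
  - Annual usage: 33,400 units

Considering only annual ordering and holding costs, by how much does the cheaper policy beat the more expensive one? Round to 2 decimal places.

$3,109.46

TC(Q) = (D/Q)S + (Q/2)H
TC(469) = (33,400/469)×260 + (469/2)×26 = $24,612.99
TC(1,751) = (33,400/1,751)×260 + (1,751/2)×26 = $27,722.45
Cheaper: Q = 469.  Difference = $3,109.46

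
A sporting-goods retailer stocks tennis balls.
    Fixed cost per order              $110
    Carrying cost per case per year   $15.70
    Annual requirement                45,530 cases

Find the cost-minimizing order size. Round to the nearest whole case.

799 cases

EOQ = √(2DS/H) = √(2 × 45,530 × 110 / 15.7)
    = √(638,000.00) ≈ 798.75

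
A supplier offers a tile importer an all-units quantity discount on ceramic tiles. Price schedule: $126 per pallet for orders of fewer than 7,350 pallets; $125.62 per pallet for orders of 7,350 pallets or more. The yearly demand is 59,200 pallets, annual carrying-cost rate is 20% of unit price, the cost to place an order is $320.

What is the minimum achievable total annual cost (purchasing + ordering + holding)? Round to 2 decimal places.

H₁ = 20%×$126 = $25.2000;  H₂ = 20%×$125.62 = $25.1240
EOQ₁ = √(2×59,200×320/25.2000) = 1,226.17  (< 7,350, feasible at tier 1)
EOQ₂ = √(2×59,200×320/25.1240) = 1,228.02  (< 7,350 → use Q = 7,350 at tier-2 price)
TC(tier 1 (EOQ₁), Q≈1,226.2) = $7,490,099.48
TC(tier 2, Q≈7,350.0) = $7,531,612.11
Minimum at tier 1 (EOQ₁): $7,490,099.48

$7,490,099.48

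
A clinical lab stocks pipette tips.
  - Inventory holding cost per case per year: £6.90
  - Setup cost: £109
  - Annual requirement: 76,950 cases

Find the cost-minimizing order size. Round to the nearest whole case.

Q* = √(2·D·S / H) = √(2·76,950·109 / 6.9) = √2,431,173.9 ≈ 1,559.22

1,559 cases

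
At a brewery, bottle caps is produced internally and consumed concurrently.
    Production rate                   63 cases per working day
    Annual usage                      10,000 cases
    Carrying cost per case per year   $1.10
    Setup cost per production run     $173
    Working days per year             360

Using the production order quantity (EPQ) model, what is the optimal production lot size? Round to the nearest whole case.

2,372 cases

d = 10,000/360 = 27.7778 cases/day;  effective holding cost H(1 − d/p) = 1.1·(1 − 27.7778/63) = 0.61499
Q* = √(2DS / H_eff) = √(2·10,000·173 / 0.61499) ≈ 2,371.94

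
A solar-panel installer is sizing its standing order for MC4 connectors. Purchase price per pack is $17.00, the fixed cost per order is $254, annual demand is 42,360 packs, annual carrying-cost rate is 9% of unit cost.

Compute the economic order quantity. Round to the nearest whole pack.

H = i·C = 0.09 × $17 = $1.5300 per pack-year
Optimal lot size Q* = (2 × 42,360 × $254 / $1.53)^½ ≈ 3,750.28

3,750 packs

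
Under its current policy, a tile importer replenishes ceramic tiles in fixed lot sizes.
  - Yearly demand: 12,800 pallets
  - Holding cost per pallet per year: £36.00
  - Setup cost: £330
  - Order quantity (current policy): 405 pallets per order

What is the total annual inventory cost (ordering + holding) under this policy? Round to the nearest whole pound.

Ordering: D/Q × S = 12,800/405 × £330 = £10,429.63
Holding:  Q/2 × H = 405/2 × £36 = £7,290.00
Total = £10,429.63 + £7,290.00 = £17,719.63

£17,720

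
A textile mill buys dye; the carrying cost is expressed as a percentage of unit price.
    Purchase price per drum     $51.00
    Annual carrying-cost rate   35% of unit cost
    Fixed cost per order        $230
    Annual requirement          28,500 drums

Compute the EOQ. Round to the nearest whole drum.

Carrying cost H = $51 × 35% = $17.8500/drum/yr
2DS/H = 2·28,500·230/17.85 = 734,453.78
EOQ = √734,453.78 ≈ 857.00

857 drums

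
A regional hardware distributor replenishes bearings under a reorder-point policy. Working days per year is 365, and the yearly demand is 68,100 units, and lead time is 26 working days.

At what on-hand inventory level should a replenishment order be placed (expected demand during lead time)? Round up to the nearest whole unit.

4,851 units

Daily demand d = 68,100 / 365 = 186.575 units/day
Demand during lead time = 186.575 × 26 = 4,850.96
Reorder point = 4,850.96 → round up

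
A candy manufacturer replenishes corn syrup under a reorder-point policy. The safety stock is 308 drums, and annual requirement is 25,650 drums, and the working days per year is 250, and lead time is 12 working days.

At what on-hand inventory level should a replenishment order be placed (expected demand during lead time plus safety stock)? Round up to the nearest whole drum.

Daily demand d = 25,650 / 250 = 102.600 drums/day
Demand during lead time = 102.600 × 12 = 1,231.20
Reorder point = 1,231.20 + 308 = 1,539.20 → round up

1,540 drums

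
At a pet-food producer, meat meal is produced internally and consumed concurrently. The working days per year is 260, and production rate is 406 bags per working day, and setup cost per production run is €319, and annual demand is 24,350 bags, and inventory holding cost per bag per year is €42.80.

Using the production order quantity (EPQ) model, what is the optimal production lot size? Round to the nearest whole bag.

d = 24,350/260 = 93.6538 bags/day;  effective holding cost H(1 − d/p) = 42.8·(1 − 93.6538/406) = 32.92713
Q* = √(2DS / H_eff) = √(2·24,350·319 / 32.92713) ≈ 686.88

687 bags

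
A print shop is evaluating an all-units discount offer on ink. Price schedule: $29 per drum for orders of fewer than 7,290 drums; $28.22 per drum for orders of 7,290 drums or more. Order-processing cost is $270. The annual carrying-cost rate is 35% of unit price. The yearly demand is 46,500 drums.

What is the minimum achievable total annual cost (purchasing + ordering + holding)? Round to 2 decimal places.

$1,349,953.89

H₁ = 35%×$29 = $10.1500;  H₂ = 35%×$28.22 = $9.8770
EOQ₁ = √(2×46,500×270/10.1500) = 1,572.86  (< 7,290, feasible at tier 1)
EOQ₂ = √(2×46,500×270/9.8770) = 1,594.45  (< 7,290 → use Q = 7,290 at tier-2 price)
TC(tier 1 (EOQ₁), Q≈1,572.9) = $1,364,464.54
TC(tier 2, Q≈7,290.0) = $1,349,953.89
Minimum at tier 2: $1,349,953.89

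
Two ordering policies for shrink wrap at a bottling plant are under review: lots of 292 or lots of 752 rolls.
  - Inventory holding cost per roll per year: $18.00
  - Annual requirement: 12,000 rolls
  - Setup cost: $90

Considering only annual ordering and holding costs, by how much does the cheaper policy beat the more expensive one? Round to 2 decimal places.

Annual cost at Q: ordering D·S/Q plus holding Q·H/2.
TC(292) = (12,000/292)×90 + (292/2)×18 = $6,326.63
TC(752) = (12,000/752)×90 + (752/2)×18 = $8,204.17
Lots of 292 are cheaper by $1,877.54.

$1,877.54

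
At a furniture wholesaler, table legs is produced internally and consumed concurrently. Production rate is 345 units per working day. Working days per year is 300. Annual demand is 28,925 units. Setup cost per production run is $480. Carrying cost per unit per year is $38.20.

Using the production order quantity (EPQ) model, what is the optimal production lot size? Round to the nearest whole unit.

1,004 units

d = 28,925/300 = 96.4167 units/day;  effective holding cost H(1 − d/p) = 38.2·(1 − 96.4167/345) = 27.52430
Q* = √(2DS / H_eff) = √(2·28,925·480 / 27.52430) ≈ 1,004.42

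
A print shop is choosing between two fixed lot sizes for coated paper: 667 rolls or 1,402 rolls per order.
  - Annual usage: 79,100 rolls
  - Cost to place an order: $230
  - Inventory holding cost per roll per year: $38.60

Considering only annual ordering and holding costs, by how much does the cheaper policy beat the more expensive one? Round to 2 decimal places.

$113.90

Annual cost at Q: ordering D·S/Q plus holding Q·H/2.
TC(667) = (79,100/667)×230 + (667/2)×38.6 = $40,148.96
TC(1,402) = (79,100/1,402)×230 + (1,402/2)×38.6 = $40,035.06
Cheaper: Q = 1,402.  Difference = $113.90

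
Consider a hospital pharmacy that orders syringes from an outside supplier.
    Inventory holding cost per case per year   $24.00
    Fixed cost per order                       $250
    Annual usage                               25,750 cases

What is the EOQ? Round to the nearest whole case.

2DS/H = 2·25,750·250/24 = 536,458.33
EOQ = √536,458.33 ≈ 732.43

732 cases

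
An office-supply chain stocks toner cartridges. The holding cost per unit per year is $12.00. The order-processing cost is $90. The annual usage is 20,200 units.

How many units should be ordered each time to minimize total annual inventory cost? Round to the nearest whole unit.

550 units

Q* = √(2·D·S / H) = √(2·20,200·90 / 12) = √303,000.0 ≈ 550.45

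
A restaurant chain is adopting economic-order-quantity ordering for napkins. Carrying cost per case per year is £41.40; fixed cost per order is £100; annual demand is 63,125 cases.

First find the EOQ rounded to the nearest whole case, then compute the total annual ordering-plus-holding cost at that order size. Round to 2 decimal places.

2DS/H = 2·63,125·100/41.4 = 304,951.69
EOQ = √304,951.69 ≈ 552.22 → Q = 552 cases
Orders/yr = 63,125/552 = 114.357; ordering cost = 114.357 × £100 = £11,435.69
Average inventory = 552/2 = 276; holding cost = 276 × £41.4 = £11,426.40
Total = £11,435.69 + £11,426.40 = £22,862.09

£22,862.09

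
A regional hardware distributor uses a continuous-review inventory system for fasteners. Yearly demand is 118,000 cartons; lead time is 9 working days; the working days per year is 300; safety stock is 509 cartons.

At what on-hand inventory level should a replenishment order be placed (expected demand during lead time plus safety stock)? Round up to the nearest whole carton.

4,049 cartons

Daily demand d = 118,000 / 300 = 393.333 cartons/day
Demand during lead time = 393.333 × 9 = 3,540.00
Reorder point = 3,540.00 + 509 = 4,049.00 → round up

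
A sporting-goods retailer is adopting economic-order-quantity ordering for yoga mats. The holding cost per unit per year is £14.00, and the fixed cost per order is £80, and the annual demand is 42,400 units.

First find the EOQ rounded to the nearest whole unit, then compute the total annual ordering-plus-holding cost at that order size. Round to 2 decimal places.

Optimal lot size Q* = (2 × 42,400 × £80 / £14)^½ ≈ 696.11 → Q = 696 units
Annual ordering cost = (D/Q)·S = (42,400/696) × 80 = £4,873.56
Annual holding cost  = (Q/2)·H = (696/2) × 14 = £4,872.00
Total = £4,873.56 + £4,872.00 = £9,745.56

£9,745.56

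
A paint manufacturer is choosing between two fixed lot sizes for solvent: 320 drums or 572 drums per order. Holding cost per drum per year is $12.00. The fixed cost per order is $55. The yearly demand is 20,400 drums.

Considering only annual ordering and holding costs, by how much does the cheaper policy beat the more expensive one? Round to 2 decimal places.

$32.71

TC(Q) = (D/Q)S + (Q/2)H
TC(320) = (20,400/320)×55 + (320/2)×12 = $5,426.25
TC(572) = (20,400/572)×55 + (572/2)×12 = $5,393.54
Lots of 572 are cheaper by $32.71.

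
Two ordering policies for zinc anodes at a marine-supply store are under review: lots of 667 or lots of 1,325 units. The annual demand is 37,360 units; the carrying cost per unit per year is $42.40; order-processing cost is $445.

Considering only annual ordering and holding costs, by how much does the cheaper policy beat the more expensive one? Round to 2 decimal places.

$1,571.58

Annual cost at Q: ordering D·S/Q plus holding Q·H/2.
TC(667) = (37,360/667)×445 + (667/2)×42.4 = $39,065.74
TC(1,325) = (37,360/1,325)×445 + (1,325/2)×42.4 = $40,637.32
Lots of 667 are cheaper by $1,571.58.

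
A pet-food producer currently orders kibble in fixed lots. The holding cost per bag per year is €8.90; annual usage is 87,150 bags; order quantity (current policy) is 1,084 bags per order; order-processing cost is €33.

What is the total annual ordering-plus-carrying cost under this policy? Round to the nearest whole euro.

Orders/yr = 87,150/1,084 = 80.397; ordering cost = 80.397 × €33 = €2,653.09
Average inventory = 1,084/2 = 542; holding cost = 542 × €8.9 = €4,823.80
Total = €2,653.09 + €4,823.80 = €7,476.89

€7,477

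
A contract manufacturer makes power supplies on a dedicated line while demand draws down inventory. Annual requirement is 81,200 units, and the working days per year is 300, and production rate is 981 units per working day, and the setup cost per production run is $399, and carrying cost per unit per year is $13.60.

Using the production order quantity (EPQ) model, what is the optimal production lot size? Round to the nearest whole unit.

d = 81,200/300 = 270.6667 units/day;  effective holding cost H(1 − d/p) = 13.6·(1 − 270.6667/981) = 9.84764
Q* = √(2DS / H_eff) = √(2·81,200·399 / 9.84764) ≈ 2,565.15

2,565 units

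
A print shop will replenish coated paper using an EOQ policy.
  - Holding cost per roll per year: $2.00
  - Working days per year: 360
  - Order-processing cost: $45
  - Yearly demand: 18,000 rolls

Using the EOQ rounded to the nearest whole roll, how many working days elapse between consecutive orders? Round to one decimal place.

18.0 days

2DS/H = 2·18,000·45/2 = 810,000.00
EOQ = √810,000.00 ≈ 900.00 → Q = 900 rolls
T = Q/D × 360 days = 900/18,000 × 360 = 18.000 days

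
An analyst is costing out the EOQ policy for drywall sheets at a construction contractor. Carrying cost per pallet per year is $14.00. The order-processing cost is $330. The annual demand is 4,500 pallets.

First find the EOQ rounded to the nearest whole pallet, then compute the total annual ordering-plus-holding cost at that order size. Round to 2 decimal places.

$6,448.26

EOQ = √(2DS/H) = √(2 × 4,500 × 330 / 14)
    = √(212,142.86) ≈ 460.59 → Q = 461 pallets
Annual ordering cost = (D/Q)·S = (4,500/461) × 330 = $3,221.26
Annual holding cost  = (Q/2)·H = (461/2) × 14 = $3,227.00
Total = $3,221.26 + $3,227.00 = $6,448.26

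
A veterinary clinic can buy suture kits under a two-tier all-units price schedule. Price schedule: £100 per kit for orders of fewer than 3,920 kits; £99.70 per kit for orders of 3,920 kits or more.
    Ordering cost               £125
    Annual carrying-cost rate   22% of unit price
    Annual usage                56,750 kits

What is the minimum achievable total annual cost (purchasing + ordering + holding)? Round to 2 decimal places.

£5,692,667.06

H₁ = 22%×£100 = £22.0000;  H₂ = 22%×£99.70 = £21.9340
EOQ₁ = √(2×56,750×125/22.0000) = 803.05  (< 3,920, feasible at tier 1)
EOQ₂ = √(2×56,750×125/21.9340) = 804.26  (< 3,920 → use Q = 3,920 at tier-2 price)
TC(tier 1 (EOQ₁), Q≈803.0) = £5,692,667.06
TC(tier 2, Q≈3,920.0) = £5,702,775.27
Minimum at tier 1 (EOQ₁): £5,692,667.06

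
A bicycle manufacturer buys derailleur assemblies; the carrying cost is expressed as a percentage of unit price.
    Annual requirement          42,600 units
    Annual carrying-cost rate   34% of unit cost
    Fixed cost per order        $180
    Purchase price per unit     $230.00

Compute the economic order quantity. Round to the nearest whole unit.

Holding cost per unit per year: H = 34% × $230 = $78.2000
Optimal lot size Q* = (2 × 42,600 × $180 / $78.2)^½ ≈ 442.85

443 units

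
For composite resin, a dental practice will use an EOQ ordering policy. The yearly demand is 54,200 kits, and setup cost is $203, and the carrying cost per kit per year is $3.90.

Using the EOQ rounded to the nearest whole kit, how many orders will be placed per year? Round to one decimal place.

22.8 orders per year

Optimal lot size Q* = (2 × 54,200 × $203 / $3.9)^½ ≈ 2,375.37 → Q = 2,375
N = D/Q = 54,200/2,375 ≈ 22.821 orders/yr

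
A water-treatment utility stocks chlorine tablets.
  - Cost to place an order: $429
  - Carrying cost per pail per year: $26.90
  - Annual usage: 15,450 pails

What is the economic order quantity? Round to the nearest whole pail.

EOQ = √(2DS/H) = √(2 × 15,450 × 429 / 26.9)
    = √(492,791.82) ≈ 701.99

702 pails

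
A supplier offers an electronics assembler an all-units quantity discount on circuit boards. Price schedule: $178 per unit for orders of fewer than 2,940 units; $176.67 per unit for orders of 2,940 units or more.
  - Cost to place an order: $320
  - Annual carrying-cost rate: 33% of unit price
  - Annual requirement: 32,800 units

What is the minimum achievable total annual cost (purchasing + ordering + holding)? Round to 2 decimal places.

H₁ = 33%×$178 = $58.7400;  H₂ = 33%×$176.67 = $58.3011
EOQ₁ = √(2×32,800×320/58.7400) = 597.81  (< 2,940, feasible at tier 1)
EOQ₂ = √(2×32,800×320/58.3011) = 600.05  (< 2,940 → use Q = 2,940 at tier-2 price)
TC(tier 1 (EOQ₁), Q≈597.8) = $5,873,515.10
TC(tier 2, Q≈2,940.0) = $5,884,048.69
Minimum at tier 1 (EOQ₁): $5,873,515.10

$5,873,515.10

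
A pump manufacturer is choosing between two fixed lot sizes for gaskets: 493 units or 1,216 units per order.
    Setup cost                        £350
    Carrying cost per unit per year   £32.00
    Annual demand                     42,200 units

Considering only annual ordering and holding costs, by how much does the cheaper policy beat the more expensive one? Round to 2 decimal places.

For each Q, cost = (D/Q)·S + (Q/2)·H.
TC(493) = (42,200/493)×350 + (493/2)×32 = £37,847.43
TC(1,216) = (42,200/1,216)×350 + (1,216/2)×32 = £31,602.38
Lots of 1,216 are cheaper by £6,245.05.

£6,245.05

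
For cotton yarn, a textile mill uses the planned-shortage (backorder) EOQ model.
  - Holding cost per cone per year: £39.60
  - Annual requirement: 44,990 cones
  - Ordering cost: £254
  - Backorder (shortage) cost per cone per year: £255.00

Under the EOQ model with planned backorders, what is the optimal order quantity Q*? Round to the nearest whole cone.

817 cones

Basic EOQ = √(2·44,990·254/39.6) = 759.700
Backorder adjustment √((H+b)/b) = √((39.6+255)/255) = 1.0748
Q* = 759.700 × 1.0748 ≈ 816.56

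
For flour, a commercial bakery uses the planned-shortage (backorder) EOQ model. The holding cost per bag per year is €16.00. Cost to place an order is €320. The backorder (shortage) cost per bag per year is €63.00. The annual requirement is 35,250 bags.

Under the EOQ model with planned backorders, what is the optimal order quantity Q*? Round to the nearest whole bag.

Basic EOQ = √(2·35,250·320/16) = 1,187.434
Backorder adjustment √((H+b)/b) = √((16+63)/63) = 1.1198
Q* = 1,187.434 × 1.1198 ≈ 1,329.70

1,330 bags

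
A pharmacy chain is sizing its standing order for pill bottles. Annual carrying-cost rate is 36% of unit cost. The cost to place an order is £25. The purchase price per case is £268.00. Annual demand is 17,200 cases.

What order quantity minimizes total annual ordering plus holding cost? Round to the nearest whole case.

Holding cost per case per year: H = 36% × £268 = £96.4800
EOQ = √(2DS/H) = √(2 × 17,200 × 25 / 96.48)
    = √(8,913.76) ≈ 94.41

94 cases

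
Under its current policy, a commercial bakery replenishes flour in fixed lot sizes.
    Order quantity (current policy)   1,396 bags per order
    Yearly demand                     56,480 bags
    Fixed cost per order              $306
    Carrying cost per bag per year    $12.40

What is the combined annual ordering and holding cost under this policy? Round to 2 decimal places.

$21,035.49

Annual ordering cost = (D/Q)·S = (56,480/1,396) × 306 = $12,380.29
Annual holding cost  = (Q/2)·H = (1,396/2) × 12.4 = $8,655.20
Total = $12,380.29 + $8,655.20 = $21,035.49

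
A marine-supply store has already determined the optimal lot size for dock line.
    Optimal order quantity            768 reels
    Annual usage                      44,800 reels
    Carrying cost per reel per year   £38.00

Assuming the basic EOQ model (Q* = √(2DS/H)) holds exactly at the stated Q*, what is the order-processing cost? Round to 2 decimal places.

£250.15

EOQ relation: Q² = 2DS/H, so rearrange for the unknown.
S = Q²H / (2D) = 768² × 38 / (2 × 44,800) = 250.1486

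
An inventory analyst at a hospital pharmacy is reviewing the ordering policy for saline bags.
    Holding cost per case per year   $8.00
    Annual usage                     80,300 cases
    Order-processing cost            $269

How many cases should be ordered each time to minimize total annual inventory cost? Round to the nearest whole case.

2,324 cases

EOQ = √(2DS/H) = √(2 × 80,300 × 269 / 8)
    = √(5,400,175.00) ≈ 2,323.83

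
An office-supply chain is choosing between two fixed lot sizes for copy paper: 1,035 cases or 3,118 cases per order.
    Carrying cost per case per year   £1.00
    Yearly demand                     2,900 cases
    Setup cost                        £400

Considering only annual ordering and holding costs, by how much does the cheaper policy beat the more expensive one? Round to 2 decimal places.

Annual cost at Q: ordering D·S/Q plus holding Q·H/2.
TC(1,035) = (2,900/1,035)×400 + (1,035/2)×1 = £1,638.27
TC(3,118) = (2,900/3,118)×400 + (3,118/2)×1 = £1,931.03
Cheaper: Q = 1,035.  Difference = £292.76

£292.76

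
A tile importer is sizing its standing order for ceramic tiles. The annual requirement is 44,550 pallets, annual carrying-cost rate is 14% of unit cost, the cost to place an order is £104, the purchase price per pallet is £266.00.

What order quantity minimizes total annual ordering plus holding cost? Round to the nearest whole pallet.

Holding cost per pallet per year: H = 14% × £266 = £37.2400
Q* = √(2·D·S / H) = √(2·44,550·104 / 37.24) = √248,829.2 ≈ 498.83

499 pallets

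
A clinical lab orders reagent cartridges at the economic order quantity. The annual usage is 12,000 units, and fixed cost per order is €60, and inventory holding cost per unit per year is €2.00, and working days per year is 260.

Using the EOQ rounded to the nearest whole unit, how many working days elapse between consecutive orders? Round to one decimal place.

18.4 days

Optimal lot size Q* = (2 × 12,000 × €60 / €2)^½ ≈ 848.53 → Q = 849 units
Days between orders = 260 / (D/Q) = 260 / 14.134 ≈ 18.395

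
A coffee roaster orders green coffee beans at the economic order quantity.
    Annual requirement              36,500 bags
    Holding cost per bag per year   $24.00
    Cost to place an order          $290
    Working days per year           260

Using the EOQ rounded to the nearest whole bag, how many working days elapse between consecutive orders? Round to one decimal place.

Q* = √(2·D·S / H) = √(2·36,500·290 / 24) = √882,083.3 ≈ 939.19 → Q = 939 bags
Cycle time = (working days × Q)/D = (260 × 939) / 36,500 = 6.689 days

6.7 days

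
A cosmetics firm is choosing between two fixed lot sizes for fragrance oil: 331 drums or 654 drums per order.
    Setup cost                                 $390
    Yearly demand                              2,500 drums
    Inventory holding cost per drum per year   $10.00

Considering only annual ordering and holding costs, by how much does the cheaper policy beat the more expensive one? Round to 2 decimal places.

$160.21

Annual cost at Q: ordering D·S/Q plus holding Q·H/2.
TC(331) = (2,500/331)×390 + (331/2)×10 = $4,600.62
TC(654) = (2,500/654)×390 + (654/2)×10 = $4,760.83
|ΔTC| = |$4,600.62 − $4,760.83| = $160.21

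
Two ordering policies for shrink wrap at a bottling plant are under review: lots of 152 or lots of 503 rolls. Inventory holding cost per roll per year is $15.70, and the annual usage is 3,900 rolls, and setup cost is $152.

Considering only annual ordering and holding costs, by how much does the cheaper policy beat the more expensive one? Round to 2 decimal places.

TC(Q) = (D/Q)S + (Q/2)H
TC(152) = (3,900/152)×152 + (152/2)×15.7 = $5,093.20
TC(503) = (3,900/503)×152 + (503/2)×15.7 = $5,127.08
|ΔTC| = |$5,093.20 − $5,127.08| = $33.88

$33.88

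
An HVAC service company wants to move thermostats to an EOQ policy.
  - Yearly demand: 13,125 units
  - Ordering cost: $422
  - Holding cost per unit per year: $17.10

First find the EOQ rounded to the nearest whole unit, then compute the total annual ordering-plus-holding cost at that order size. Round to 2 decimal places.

Optimal lot size Q* = (2 × 13,125 × $422 / $17.1)^½ ≈ 804.86 → Q = 805 units
Annual ordering cost = (D/Q)·S = (13,125/805) × 422 = $6,880.43
Annual holding cost  = (Q/2)·H = (805/2) × 17.1 = $6,882.75
Total = $6,880.43 + $6,882.75 = $13,763.18

$13,763.18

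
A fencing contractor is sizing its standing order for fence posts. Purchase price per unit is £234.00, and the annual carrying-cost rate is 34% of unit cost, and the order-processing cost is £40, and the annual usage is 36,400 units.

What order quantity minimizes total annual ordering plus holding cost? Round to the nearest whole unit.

191 units

Holding cost per unit per year: H = 34% × £234 = £79.5600
Q* = √(2·D·S / H) = √(2·36,400·40 / 79.56) = √36,601.3 ≈ 191.31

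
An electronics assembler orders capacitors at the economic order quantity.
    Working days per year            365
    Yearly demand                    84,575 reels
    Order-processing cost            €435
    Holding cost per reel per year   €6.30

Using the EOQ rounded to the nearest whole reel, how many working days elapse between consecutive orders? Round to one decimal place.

14.8 days

EOQ = √(2DS/H) = √(2 × 84,575 × 435 / 6.3)
    = √(11,679,404.76) ≈ 3,417.51 → Q = 3,418 reels
Cycle time = (working days × Q)/D = (365 × 3,418) / 84,575 = 14.751 days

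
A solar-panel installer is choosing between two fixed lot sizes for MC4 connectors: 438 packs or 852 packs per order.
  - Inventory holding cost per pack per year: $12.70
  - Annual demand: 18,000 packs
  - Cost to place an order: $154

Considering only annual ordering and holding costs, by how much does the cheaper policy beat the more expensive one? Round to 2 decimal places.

Annual cost at Q: ordering D·S/Q plus holding Q·H/2.
TC(438) = (18,000/438)×154 + (438/2)×12.7 = $9,110.07
TC(852) = (18,000/852)×154 + (852/2)×12.7 = $8,663.72
Cheaper: Q = 852.  Difference = $446.35

$446.35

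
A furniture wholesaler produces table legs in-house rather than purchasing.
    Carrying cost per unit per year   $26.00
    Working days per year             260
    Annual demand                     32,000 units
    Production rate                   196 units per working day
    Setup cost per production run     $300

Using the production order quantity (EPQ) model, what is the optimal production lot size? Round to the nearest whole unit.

1,409 units

d = 32,000/260 = 123.0769 units/day;  effective holding cost H(1 − d/p) = 26·(1 − 123.0769/196) = 9.67347
Q* = √(2DS / H_eff) = √(2·32,000·300 / 9.67347) ≈ 1,408.83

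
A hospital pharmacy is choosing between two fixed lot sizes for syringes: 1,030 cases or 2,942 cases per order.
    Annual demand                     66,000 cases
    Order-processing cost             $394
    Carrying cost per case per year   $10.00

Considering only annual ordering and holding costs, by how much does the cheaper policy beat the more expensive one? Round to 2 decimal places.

For each Q, cost = (D/Q)·S + (Q/2)·H.
TC(1,030) = (66,000/1,030)×394 + (1,030/2)×10 = $30,396.60
TC(2,942) = (66,000/2,942)×394 + (2,942/2)×10 = $23,548.89
Cheaper: Q = 2,942.  Difference = $6,847.72

$6,847.72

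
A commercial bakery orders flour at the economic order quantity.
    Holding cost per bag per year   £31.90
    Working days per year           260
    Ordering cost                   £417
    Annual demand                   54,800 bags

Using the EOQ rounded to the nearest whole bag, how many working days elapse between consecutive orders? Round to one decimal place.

5.7 days

EOQ = √(2DS/H) = √(2 × 54,800 × 417 / 31.9)
    = √(1,432,702.19) ≈ 1,196.96 → Q = 1,197 bags
T = Q/D × 260 days = 1,197/54,800 × 260 = 5.679 days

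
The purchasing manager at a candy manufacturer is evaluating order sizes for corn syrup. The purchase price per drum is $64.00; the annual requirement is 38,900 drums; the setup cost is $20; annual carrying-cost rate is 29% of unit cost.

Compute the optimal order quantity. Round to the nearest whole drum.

290 drums

H = i·C = 0.29 × $64 = $18.5600 per drum-year
Optimal lot size Q* = (2 × 38,900 × $20 / $18.56)^½ ≈ 289.54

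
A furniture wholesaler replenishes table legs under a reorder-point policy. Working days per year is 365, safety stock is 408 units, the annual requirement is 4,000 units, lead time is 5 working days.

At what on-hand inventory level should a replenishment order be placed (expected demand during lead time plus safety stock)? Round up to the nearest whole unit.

463 units

Daily demand d = 4,000 / 365 = 10.959 units/day
Demand during lead time = 10.959 × 5 = 54.79
Reorder point = 54.79 + 408 = 462.79 → round up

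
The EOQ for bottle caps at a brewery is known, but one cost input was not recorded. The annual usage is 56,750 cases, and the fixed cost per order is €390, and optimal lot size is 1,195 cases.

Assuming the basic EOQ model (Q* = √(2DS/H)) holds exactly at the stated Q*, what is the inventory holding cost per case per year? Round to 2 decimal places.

€31.00

EOQ relation: Q² = 2DS/H, so rearrange for the unknown.
H = 2DS / Q² = 2 × 56,750 × 390 / 1,195² = 30.9974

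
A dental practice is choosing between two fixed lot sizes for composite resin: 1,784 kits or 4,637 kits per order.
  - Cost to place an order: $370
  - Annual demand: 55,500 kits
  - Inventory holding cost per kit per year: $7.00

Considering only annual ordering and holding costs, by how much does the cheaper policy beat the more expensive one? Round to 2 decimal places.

Annual cost at Q: ordering D·S/Q plus holding Q·H/2.
TC(1,784) = (55,500/1,784)×370 + (1,784/2)×7 = $17,754.65
TC(4,637) = (55,500/4,637)×370 + (4,637/2)×7 = $20,658.01
|ΔTC| = |$17,754.65 − $20,658.01| = $2,903.36

$2,903.36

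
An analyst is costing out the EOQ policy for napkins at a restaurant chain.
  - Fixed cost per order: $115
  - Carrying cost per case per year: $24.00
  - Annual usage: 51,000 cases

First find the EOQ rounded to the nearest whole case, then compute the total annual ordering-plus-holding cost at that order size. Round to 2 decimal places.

$16,778.56

EOQ = √(2DS/H) = √(2 × 51,000 × 115 / 24)
    = √(488,750.00) ≈ 699.11 → Q = 699 cases
Orders/yr = 51,000/699 = 72.961; ordering cost = 72.961 × $115 = $8,390.56
Average inventory = 699/2 = 349.5; holding cost = 349.5 × $24 = $8,388.00
Total = $8,390.56 + $8,388.00 = $16,778.56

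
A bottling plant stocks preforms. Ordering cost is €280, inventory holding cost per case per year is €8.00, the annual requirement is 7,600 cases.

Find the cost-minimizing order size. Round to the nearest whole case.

Q* = √(2·D·S / H) = √(2·7,600·280 / 8) = √532,000.0 ≈ 729.38

729 cases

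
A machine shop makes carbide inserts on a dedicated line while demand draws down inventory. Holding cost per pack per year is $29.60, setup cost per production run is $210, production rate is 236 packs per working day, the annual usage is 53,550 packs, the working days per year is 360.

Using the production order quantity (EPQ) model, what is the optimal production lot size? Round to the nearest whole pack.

1,434 packs

d = 53,550/360 = 148.7500 packs/day;  effective holding cost H(1 − d/p) = 29.6·(1 − 148.7500/236) = 10.94322
Q* = √(2DS / H_eff) = √(2·53,550·210 / 10.94322) ≈ 1,433.61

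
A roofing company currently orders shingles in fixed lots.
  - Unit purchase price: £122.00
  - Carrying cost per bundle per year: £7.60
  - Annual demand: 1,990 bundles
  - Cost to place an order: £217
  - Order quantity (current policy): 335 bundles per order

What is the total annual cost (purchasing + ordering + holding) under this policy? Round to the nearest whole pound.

Annual ordering cost = (D/Q)·S = (1,990/335) × 217 = £1,289.04
Annual holding cost  = (Q/2)·H = (335/2) × 7.6 = £1,273.00
Purchase cost = D·C = 1,990 × 122 = £242,780.00
Total = £1,289.04 + £1,273.00 + £242,780.00 = £245,342.04

£245,342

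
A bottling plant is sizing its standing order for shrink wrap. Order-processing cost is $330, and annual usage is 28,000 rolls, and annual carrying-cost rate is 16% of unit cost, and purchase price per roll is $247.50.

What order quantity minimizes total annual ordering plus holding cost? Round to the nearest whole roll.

H = i·C = 0.16 × $247.5 = $39.6000 per roll-year
2DS/H = 2·28,000·330/39.6 = 466,666.67
EOQ = √466,666.67 ≈ 683.13

683 rolls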